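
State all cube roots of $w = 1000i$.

|w| = 1000, arg(w) = 90°
Root modulus = 1000^(1/3) = 10
Root arguments: θ_k = (90° + 360°k)/3 for k = 0, 1, ..., 2
Roots: 5*sqrt(3) + 5i, -5*sqrt(3) + 5i, -10i


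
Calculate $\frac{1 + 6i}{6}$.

Divisor is real, so divide each part by 6:
= 1/6 + i


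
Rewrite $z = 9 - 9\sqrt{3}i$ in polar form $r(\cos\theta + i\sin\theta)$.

r = |z| = sqrt(a^2 + b^2) = sqrt((9)^2 + (-9*sqrt(3))^2) = sqrt(81 + 243) = sqrt(324) = 18
θ = arctan(b/a) = arctan(-15.5885/9) (quadrant-adjusted) = 300°
z = 18(cos 300° + i sin 300°)


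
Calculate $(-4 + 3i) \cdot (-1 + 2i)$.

(a1*a2 - b1*b2) + (a1*b2 + b1*a2)i
= (4 - 6) + (-8 + (-3))i
= -2 - 11i


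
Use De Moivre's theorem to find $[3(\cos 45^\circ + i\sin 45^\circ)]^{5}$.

By De Moivre: z^n = r^n(cos(nθ) + i sin(nθ))
= 3^5(cos(5*45°) + i sin(5*45°))
= 243(cos 225° + i sin 225°)
= -243*sqrt(2)/2 - (243*sqrt(2)/2)i


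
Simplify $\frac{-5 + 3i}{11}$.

Divisor is real, so divide each part by 11:
= -5/11 + (3/11)i


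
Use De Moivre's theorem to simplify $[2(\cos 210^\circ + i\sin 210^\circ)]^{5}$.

By De Moivre: z^n = r^n(cos(nθ) + i sin(nθ))
= 2^5(cos(5*210°) + i sin(5*210°))
= 32(cos 330° + i sin 330°)
= 16*sqrt(3) - 16i


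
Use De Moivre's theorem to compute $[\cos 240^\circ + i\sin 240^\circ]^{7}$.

By De Moivre: z^n = r^n(cos(nθ) + i sin(nθ))
= 1^7(cos(7*240°) + i sin(7*240°))
= 1(cos 240° + i sin 240°)
= -1/2 - (sqrt(3)/2)i


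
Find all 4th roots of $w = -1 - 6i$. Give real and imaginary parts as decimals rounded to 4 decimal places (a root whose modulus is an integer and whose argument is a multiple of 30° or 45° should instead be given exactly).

|w| = sqrt(37) ≈ 6.082763, arg(w) ≈ 260.537678°
Root modulus = sqrt(37)^(1/4) ≈ 1.570454
Root arguments: θ_k = (arg(w) + 360°k)/4 for k = 0, 1, ..., 3
Compute each root as (root modulus)(cos θ_k + i sin θ_k) using full-precision intermediates, then round to 4 decimal places.
Roots: 0.6604 + 1.4249i, -1.4249 + 0.6604i, -0.6604 - 1.4249i, 1.4249 - 0.6604i


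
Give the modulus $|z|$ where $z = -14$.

|z| = sqrt(a^2 + b^2) = sqrt((-14)^2 + 0^2) = sqrt(196) = 14


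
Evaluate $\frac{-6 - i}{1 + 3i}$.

Multiply numerator and denominator by conjugate (1 - 3i):
= (-6 - i)(1 - 3i) / (1^2 + 3^2)
= (-9 + 17i) / 10
= -9/10 + (17/10)i


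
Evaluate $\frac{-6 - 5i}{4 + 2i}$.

Multiply numerator and denominator by conjugate (4 - 2i):
= (-6 - 5i)(4 - 2i) / (4^2 + 2^2)
= (-34 - 8i) / 20
Divide through by 2: (-17 - 4i) / 10
= -17/10 - (2/5)i


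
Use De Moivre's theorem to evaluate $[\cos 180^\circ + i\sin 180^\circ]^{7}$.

By De Moivre: z^n = r^n(cos(nθ) + i sin(nθ))
= 1^7(cos(7*180°) + i sin(7*180°))
= 1(cos 180° + i sin 180°)
= -1


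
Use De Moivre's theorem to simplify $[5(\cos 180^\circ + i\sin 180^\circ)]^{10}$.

By De Moivre: z^n = r^n(cos(nθ) + i sin(nθ))
= 5^10(cos(10*180°) + i sin(10*180°))
= 9765625(cos 0° + i sin 0°)
= 9765625


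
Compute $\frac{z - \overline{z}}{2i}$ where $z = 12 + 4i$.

z - conjugate(z) = 2bi
(z - conjugate(z))/(2i) = 2bi/(2i) = b = 4


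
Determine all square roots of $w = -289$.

|w| = 289, arg(w) = 180°
Root modulus = 289^(1/2) = 17
Root arguments: θ_k = (180° + 360°k)/2 for k = 0, 1, ..., 1
Roots: 17i, -17i


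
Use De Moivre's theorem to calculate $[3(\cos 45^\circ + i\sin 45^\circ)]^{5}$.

By De Moivre: z^n = r^n(cos(nθ) + i sin(nθ))
= 3^5(cos(5*45°) + i sin(5*45°))
= 243(cos 225° + i sin 225°)
= -243*sqrt(2)/2 - (243*sqrt(2)/2)i


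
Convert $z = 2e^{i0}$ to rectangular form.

a = r cos θ = 2 * 1 = 2
b = r sin θ = 2 * 0 = 0
z = 2


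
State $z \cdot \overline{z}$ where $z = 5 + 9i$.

z * conjugate(z) = |z|^2 = a^2 + b^2
= 5^2 + 9^2 = 106


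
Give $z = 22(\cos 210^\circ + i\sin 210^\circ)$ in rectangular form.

a = r cos θ = 22 * -sqrt(3)/2 = -11*sqrt(3)
b = r sin θ = 22 * -1/2 = -11
z = -11*sqrt(3) - 11i


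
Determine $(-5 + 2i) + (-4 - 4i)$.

(-5 + (-4)) + (2 + (-4))i = -9 - 2i


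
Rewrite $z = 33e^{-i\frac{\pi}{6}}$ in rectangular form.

a = r cos θ = 33 * sqrt(3)/2 = 33*sqrt(3)/2
b = r sin θ = 33 * -1/2 = -33/2
z = 33*sqrt(3)/2 - (33/2)i


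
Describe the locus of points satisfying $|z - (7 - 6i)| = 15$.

|z - z0| = r describes a circle centered at z0 with radius r
Here z0 = 7 - 6i and r = 15
Locus: Circle centered at (7, -6) with radius 15


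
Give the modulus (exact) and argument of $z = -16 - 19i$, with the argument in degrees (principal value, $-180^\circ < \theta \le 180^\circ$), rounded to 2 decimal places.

|z| = sqrt((-16)^2 + (-19)^2) = sqrt(617)
arg(z) = arctan(b/a) = arctan(-19/-16) (quadrant-adjusted) = -130.10°


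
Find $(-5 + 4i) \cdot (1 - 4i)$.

(a1*a2 - b1*b2) + (a1*b2 + b1*a2)i
= (-5 - (-16)) + (20 + 4)i
= 11 + 24i


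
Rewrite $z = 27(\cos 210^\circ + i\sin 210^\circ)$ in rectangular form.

a = r cos θ = 27 * -sqrt(3)/2 = -27*sqrt(3)/2
b = r sin θ = 27 * -1/2 = -27/2
z = -27*sqrt(3)/2 - (27/2)i


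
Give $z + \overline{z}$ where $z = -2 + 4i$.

z + conjugate(z) = (a + bi) + (a - bi) = 2a
= 2 * (-2) = -4


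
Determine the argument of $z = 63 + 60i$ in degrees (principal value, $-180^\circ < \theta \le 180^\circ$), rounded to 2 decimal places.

θ = arctan(b/a) = arctan(60/63) (quadrant-adjusted) = 43.60°


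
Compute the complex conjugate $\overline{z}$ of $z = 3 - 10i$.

If z = a + bi, then conjugate(z) = a - bi
conjugate(3 - 10i) = 3 + 10i


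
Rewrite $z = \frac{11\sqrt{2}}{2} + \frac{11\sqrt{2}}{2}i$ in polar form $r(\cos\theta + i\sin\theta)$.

r = |z| = sqrt(a^2 + b^2) = sqrt((11*sqrt(2)/2)^2 + (11*sqrt(2)/2)^2) = sqrt(121/2 + 121/2) = sqrt(121) = 11
θ = arctan(b/a) = arctan(7.7782/7.7782) (quadrant-adjusted) = 45°
z = 11(cos 45° + i sin 45°)


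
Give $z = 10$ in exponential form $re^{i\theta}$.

r = |z| = sqrt((10)^2 + (0)^2) = sqrt(100 + 0) = sqrt(100) = 10
b = 0 and a > 0, so z lies on the positive real axis: θ = 0
z = 10e^(i*0) = 10


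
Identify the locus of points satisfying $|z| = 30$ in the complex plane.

|z| = 30 means sqrt(x^2 + y^2) = 30
This is a circle of radius 30 centered at the origin


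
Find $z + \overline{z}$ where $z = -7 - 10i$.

z + conjugate(z) = (a + bi) + (a - bi) = 2a
= 2 * (-7) = -14


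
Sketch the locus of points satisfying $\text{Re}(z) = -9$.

Re(z) = x where z = x + yi; the equation x = -9 is satisfied by all points with that x-coordinate
Locus: Vertical line x = -9


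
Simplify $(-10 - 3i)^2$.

(a + bi)^2 = a^2 - b^2 + 2abi
= (-10)^2 - (-3)^2 + 2*(-10)*(-3)i
= 91 + 60i


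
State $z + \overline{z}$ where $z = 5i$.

z + conjugate(z) = (a + bi) + (a - bi) = 2a
= 2 * 0 = 0


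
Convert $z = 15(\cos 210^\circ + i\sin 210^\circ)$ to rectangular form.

a = r cos θ = 15 * -sqrt(3)/2 = -15*sqrt(3)/2
b = r sin θ = 15 * -1/2 = -15/2
z = -15*sqrt(3)/2 - (15/2)i


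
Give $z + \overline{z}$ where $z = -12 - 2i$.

z + conjugate(z) = (a + bi) + (a - bi) = 2a
= 2 * (-12) = -24


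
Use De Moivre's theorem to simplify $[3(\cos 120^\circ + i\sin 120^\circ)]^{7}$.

By De Moivre: z^n = r^n(cos(nθ) + i sin(nθ))
= 3^7(cos(7*120°) + i sin(7*120°))
= 2187(cos 120° + i sin 120°)
= -2187/2 + (2187*sqrt(3)/2)i


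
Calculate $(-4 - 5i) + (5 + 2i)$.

(-4 + 5) + (-5 + 2)i = 1 - 3i


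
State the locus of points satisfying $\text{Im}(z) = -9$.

Im(z) = y where z = x + yi; the equation y = -9 is satisfied by all points with that y-coordinate
Locus: Horizontal line y = -9


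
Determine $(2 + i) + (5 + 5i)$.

(2 + 5) + (1 + 5)i = 7 + 6i


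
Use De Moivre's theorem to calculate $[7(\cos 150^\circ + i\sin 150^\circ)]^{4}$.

By De Moivre: z^n = r^n(cos(nθ) + i sin(nθ))
= 7^4(cos(4*150°) + i sin(4*150°))
= 2401(cos 240° + i sin 240°)
= -2401/2 - (2401*sqrt(3)/2)i


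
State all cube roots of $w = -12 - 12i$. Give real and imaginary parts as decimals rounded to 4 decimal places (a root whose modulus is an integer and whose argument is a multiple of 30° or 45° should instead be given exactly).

|w| = sqrt(288) ≈ 16.970563, arg(w) = 225°
Root modulus = sqrt(288)^(1/3) ≈ 2.569797
Root arguments: θ_k = (225° + 360°k)/3 for k = 0, 1, ..., 2
Compute each root as (root modulus)(cos θ_k + i sin θ_k) using full-precision intermediates, then round to 4 decimal places.
Roots: 0.6651 + 2.4822i, -2.4822 - 0.6651i, 1.8171 - 1.8171i


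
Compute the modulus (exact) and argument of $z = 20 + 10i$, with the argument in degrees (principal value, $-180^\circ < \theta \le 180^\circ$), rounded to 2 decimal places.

|z| = sqrt(20^2 + 10^2) = sqrt(500)
arg(z) = arctan(b/a) = arctan(10/20) (quadrant-adjusted) = 26.57°


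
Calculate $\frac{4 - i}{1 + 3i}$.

Multiply numerator and denominator by conjugate (1 - 3i):
= (4 - i)(1 - 3i) / (1^2 + 3^2)
= (1 - 13i) / 10
= 1/10 - (13/10)i


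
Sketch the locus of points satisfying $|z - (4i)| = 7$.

|z - z0| = r describes a circle centered at z0 with radius r
Here z0 = 4i and r = 7
Locus: Circle centered at (0, 4) with radius 7


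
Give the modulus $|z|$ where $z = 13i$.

|z| = sqrt(a^2 + b^2) = sqrt(0^2 + 13^2) = sqrt(169) = 13


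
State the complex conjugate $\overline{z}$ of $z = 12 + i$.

If z = a + bi, then conjugate(z) = a - bi
conjugate(12 + i) = 12 - i


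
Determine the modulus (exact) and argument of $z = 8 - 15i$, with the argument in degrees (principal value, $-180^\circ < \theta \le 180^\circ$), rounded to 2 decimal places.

|z| = sqrt(8^2 + (-15)^2) = 17
arg(z) = arctan(b/a) = arctan(-15/8) (quadrant-adjusted) = -61.93°


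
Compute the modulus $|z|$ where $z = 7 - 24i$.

|z| = sqrt(a^2 + b^2) = sqrt(7^2 + (-24)^2) = sqrt(625) = 25


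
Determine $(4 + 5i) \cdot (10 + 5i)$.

(a1*a2 - b1*b2) + (a1*b2 + b1*a2)i
= (40 - 25) + (20 + 50)i
= 15 + 70i


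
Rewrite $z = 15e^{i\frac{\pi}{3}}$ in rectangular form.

a = r cos θ = 15 * 1/2 = 15/2
b = r sin θ = 15 * sqrt(3)/2 = 15*sqrt(3)/2
z = 15/2 + (15*sqrt(3)/2)i


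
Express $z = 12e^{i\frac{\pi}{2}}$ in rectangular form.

a = r cos θ = 12 * 0 = 0
b = r sin θ = 12 * 1 = 12
z = 12i


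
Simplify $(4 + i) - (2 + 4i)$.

(4 - 2) + (1 - 4)i = 2 - 3i


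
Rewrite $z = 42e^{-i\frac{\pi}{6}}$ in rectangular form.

a = r cos θ = 42 * sqrt(3)/2 = 21*sqrt(3)
b = r sin θ = 42 * -1/2 = -21
z = 21*sqrt(3) - 21i


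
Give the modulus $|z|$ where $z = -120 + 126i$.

|z| = sqrt(a^2 + b^2) = sqrt((-120)^2 + 126^2) = sqrt(30276) = 174


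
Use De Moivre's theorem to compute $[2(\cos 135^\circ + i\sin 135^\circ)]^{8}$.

By De Moivre: z^n = r^n(cos(nθ) + i sin(nθ))
= 2^8(cos(8*135°) + i sin(8*135°))
= 256(cos 0° + i sin 0°)
= 256


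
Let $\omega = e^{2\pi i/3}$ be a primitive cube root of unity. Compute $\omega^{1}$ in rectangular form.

ω^1 = e^(2πi·1/3) = e^(i·2π/3)
= cos(2π/3) + i sin(2π/3)
= -1/2 + (sqrt(3)/2)i


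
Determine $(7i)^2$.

(a + bi)^2 = a^2 - b^2 + 2abi
= 0^2 - 7^2 + 2*0*7i
= -49


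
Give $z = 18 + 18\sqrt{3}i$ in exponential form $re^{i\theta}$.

r = |z| = sqrt((18)^2 + (18*sqrt(3))^2) = sqrt(324 + 972) = sqrt(1296) = 36
θ = arctan(b/a) = arctan(31.1769/18) (quadrant-adjusted) = 60° = π/3
z = 36e^(i*π/3)


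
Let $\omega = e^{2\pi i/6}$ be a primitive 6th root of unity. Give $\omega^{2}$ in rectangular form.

ω^2 = e^(2πi·2/6) = e^(i·2π/3)
= cos(2π/3) + i sin(2π/3)
= -1/2 + (sqrt(3)/2)i


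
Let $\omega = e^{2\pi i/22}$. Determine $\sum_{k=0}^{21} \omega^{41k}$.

Let ζ = ω^41 = e^(2πi·41/22). Since 22 ∤ 41, ζ ≠ 1.
Sum = Σ_{k=0}^{21} ζ^k = (ζ^22 - 1)/(ζ - 1) = (ω^{41·22} - 1)/(ζ - 1) = (1 - 1)/(ζ - 1) = 0


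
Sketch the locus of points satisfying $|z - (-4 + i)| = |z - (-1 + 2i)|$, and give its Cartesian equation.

|z - z1| = |z - z2| means z is equidistant from z1 and z2,
i.e. the perpendicular bisector of the segment from (-4, 1) to (-1, 2) (midpoint (-5/2, 3/2)).
With z = x + yi, square both sides:
(x - (-4))^2 + (y - 1)^2 = (x - (-1))^2 + (y - 2)^2
The x^2 and y^2 terms cancel: 6x + 2y = 5 - 17 = -12
Simplify: 3x + y = -6
Locus: Perpendicular bisector of the segment from (-4, 1) to (-1, 2): the line 3x + y = -6


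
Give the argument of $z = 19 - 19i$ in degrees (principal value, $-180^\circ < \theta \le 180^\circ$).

θ = arctan(b/a) = arctan(-19/19) (quadrant-adjusted) = -45°


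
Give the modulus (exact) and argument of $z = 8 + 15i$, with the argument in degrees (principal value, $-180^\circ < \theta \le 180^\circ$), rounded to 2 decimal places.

|z| = sqrt(8^2 + 15^2) = 17
arg(z) = arctan(b/a) = arctan(15/8) (quadrant-adjusted) = 61.93°


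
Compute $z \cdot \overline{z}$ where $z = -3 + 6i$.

z * conjugate(z) = |z|^2 = a^2 + b^2
= (-3)^2 + 6^2 = 45


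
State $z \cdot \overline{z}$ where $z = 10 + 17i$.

z * conjugate(z) = |z|^2 = a^2 + b^2
= 10^2 + 17^2 = 389


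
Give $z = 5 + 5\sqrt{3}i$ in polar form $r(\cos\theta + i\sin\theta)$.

r = |z| = sqrt(a^2 + b^2) = sqrt((5)^2 + (5*sqrt(3))^2) = sqrt(25 + 75) = sqrt(100) = 10
θ = arctan(b/a) = arctan(8.6603/5) (quadrant-adjusted) = 60°
z = 10(cos 60° + i sin 60°)


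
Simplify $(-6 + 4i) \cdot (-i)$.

(a1*a2 - b1*b2) + (a1*b2 + b1*a2)i
= (0 - (-4)) + (6 + 0)i
= 4 + 6i


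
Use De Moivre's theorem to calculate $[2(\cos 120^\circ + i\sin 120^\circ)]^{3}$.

By De Moivre: z^n = r^n(cos(nθ) + i sin(nθ))
= 2^3(cos(3*120°) + i sin(3*120°))
= 8(cos 0° + i sin 0°)
= 8


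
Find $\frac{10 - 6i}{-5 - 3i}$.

Multiply numerator and denominator by conjugate (-5 + 3i):
= (10 - 6i)(-5 + 3i) / ((-5)^2 + (-3)^2)
= (-32 + 60i) / 34
Divide through by 2: (-16 + 30i) / 17
= -16/17 + (30/17)i


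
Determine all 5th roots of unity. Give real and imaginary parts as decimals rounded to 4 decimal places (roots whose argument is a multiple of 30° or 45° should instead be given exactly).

ω_k = e^(2πik/5) = cos(2πk/5) + i sin(2πk/5) for k = 0, 1, ..., 4
Roots: 1, 0.3090 + 0.9511i, -0.8090 + 0.5878i, -0.8090 - 0.5878i, 0.3090 - 0.9511i


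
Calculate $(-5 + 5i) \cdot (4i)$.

(a1*a2 - b1*b2) + (a1*b2 + b1*a2)i
= (0 - 20) + (-20 + 0)i
= -20 - 20i


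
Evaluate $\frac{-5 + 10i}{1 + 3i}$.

Multiply numerator and denominator by conjugate (1 - 3i):
= (-5 + 10i)(1 - 3i) / (1^2 + 3^2)
= (25 + 25i) / 10
Divide through by 5: (5 + 5i) / 2
= 5/2 + (5/2)i


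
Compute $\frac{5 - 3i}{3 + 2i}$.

Multiply numerator and denominator by conjugate (3 - 2i):
= (5 - 3i)(3 - 2i) / (3^2 + 2^2)
= (9 - 19i) / 13
= 9/13 - (19/13)i


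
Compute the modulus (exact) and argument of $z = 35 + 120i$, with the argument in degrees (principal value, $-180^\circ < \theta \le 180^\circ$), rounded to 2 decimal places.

|z| = sqrt(35^2 + 120^2) = 125
arg(z) = arctan(b/a) = arctan(120/35) (quadrant-adjusted) = 73.74°


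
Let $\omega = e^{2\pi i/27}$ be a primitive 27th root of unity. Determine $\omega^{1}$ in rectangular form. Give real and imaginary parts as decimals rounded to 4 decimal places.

ω^1 = e^(2πi·1/27) = e^(i·2π/27)
= cos(2π/27) + i sin(2π/27)
= 0.9730 + 0.2306i


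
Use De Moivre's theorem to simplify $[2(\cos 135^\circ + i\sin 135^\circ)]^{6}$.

By De Moivre: z^n = r^n(cos(nθ) + i sin(nθ))
= 2^6(cos(6*135°) + i sin(6*135°))
= 64(cos 90° + i sin 90°)
= 64i


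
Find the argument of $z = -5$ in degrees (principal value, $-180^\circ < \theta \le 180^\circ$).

b = 0 and a < 0, so z lies on the negative real axis: θ = 180°


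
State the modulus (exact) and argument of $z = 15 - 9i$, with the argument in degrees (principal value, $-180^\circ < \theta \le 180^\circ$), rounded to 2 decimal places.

|z| = sqrt(15^2 + (-9)^2) = sqrt(306)
arg(z) = arctan(b/a) = arctan(-9/15) (quadrant-adjusted) = -30.96°


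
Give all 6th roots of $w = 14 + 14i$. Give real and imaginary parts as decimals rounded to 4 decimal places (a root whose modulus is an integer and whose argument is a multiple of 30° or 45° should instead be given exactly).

|w| = sqrt(392) ≈ 19.798990, arg(w) = 45°
Root modulus = sqrt(392)^(1/6) ≈ 1.644778
Root arguments: θ_k = (45° + 360°k)/6 for k = 0, 1, ..., 5
Compute each root as (root modulus)(cos θ_k + i sin θ_k) using full-precision intermediates, then round to 4 decimal places.
Roots: 1.6307 + 0.2147i, 0.6294 + 1.5196i, -1.0013 + 1.3049i, -1.6307 - 0.2147i, -0.6294 - 1.5196i, 1.0013 - 1.3049i


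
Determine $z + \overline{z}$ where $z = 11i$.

z + conjugate(z) = (a + bi) + (a - bi) = 2a
= 2 * 0 = 0


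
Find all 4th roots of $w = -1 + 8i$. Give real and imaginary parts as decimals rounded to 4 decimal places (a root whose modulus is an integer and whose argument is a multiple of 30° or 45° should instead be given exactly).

|w| = sqrt(65) ≈ 8.062258, arg(w) ≈ 97.125016°
Root modulus = sqrt(65)^(1/4) ≈ 1.685055
Root arguments: θ_k = (arg(w) + 360°k)/4 for k = 0, 1, ..., 3
Compute each root as (root modulus)(cos θ_k + i sin θ_k) using full-precision intermediates, then round to 4 decimal places.
Roots: 1.5360 + 0.6929i, -0.6929 + 1.5360i, -1.5360 - 0.6929i, 0.6929 - 1.5360i


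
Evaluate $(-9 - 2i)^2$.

(a + bi)^2 = a^2 - b^2 + 2abi
= (-9)^2 - (-2)^2 + 2*(-9)*(-2)i
= 77 + 36i


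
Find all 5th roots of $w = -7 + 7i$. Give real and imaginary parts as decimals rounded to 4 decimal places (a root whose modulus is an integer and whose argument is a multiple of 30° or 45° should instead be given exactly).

|w| = sqrt(98) ≈ 9.899495, arg(w) = 135°
Root modulus = sqrt(98)^(1/5) ≈ 1.581695
Root arguments: θ_k = (135° + 360°k)/5 for k = 0, 1, ..., 4
Compute each root as (root modulus)(cos θ_k + i sin θ_k) using full-precision intermediates, then round to 4 decimal places.
Roots: 1.4093 + 0.7181i, -0.2474 + 1.5622i, -1.5622 + 0.2474i, -0.7181 - 1.4093i, 1.1184 - 1.1184i


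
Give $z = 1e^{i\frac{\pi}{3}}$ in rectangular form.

a = r cos θ = 1 * 1/2 = 1/2
b = r sin θ = 1 * sqrt(3)/2 = sqrt(3)/2
z = 1/2 + (sqrt(3)/2)i


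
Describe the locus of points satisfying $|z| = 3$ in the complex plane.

|z| = 3 means sqrt(x^2 + y^2) = 3
This is a circle of radius 3 centered at the origin


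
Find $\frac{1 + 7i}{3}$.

Divisor is real, so divide each part by 3:
= 1/3 + (7/3)i


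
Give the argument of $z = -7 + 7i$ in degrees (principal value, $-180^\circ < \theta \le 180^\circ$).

θ = arctan(b/a) = arctan(7/-7) (quadrant-adjusted) = 135°


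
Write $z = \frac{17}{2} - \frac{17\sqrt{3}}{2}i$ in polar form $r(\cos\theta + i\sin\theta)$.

r = |z| = sqrt(a^2 + b^2) = sqrt((17/2)^2 + (-17*sqrt(3)/2)^2) = sqrt(289/4 + 867/4) = sqrt(289) = 17
θ = arctan(b/a) = arctan(-14.7224/8.5) (quadrant-adjusted) = 300°
z = 17(cos 300° + i sin 300°)


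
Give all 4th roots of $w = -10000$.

|w| = 10000, arg(w) = 180°
Root modulus = 10000^(1/4) = 10
Root arguments: θ_k = (180° + 360°k)/4 for k = 0, 1, ..., 3
Roots: 5*sqrt(2) + 5*sqrt(2)i, -5*sqrt(2) + 5*sqrt(2)i, -5*sqrt(2) - 5*sqrt(2)i, 5*sqrt(2) - 5*sqrt(2)i


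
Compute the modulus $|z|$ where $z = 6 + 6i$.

|z| = sqrt(a^2 + b^2) = sqrt(6^2 + 6^2) = sqrt(72) = sqrt(72)


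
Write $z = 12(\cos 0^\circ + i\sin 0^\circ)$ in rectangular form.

a = r cos θ = 12 * 1 = 12
b = r sin θ = 12 * 0 = 0
z = 12


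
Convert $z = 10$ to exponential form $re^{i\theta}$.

r = |z| = sqrt((10)^2 + (0)^2) = sqrt(100 + 0) = sqrt(100) = 10
b = 0 and a > 0, so z lies on the positive real axis: θ = 0
z = 10e^(i*0) = 10


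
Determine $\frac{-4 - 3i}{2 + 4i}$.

Multiply numerator and denominator by conjugate (2 - 4i):
= (-4 - 3i)(2 - 4i) / (2^2 + 4^2)
= (-20 + 10i) / 20
Divide through by 10: (-2 + i) / 2
= -1 + (1/2)i


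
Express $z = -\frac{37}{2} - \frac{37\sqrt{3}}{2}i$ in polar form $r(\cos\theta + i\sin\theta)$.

r = |z| = sqrt(a^2 + b^2) = sqrt((-37/2)^2 + (-37*sqrt(3)/2)^2) = sqrt(1369/4 + 4107/4) = sqrt(1369) = 37
θ = arctan(b/a) = arctan(-32.0429/-18.5) (quadrant-adjusted) = 240°
z = 37(cos 240° + i sin 240°)


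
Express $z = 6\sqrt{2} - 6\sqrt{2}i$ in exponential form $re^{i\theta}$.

r = |z| = sqrt((6*sqrt(2))^2 + (-6*sqrt(2))^2) = sqrt(72 + 72) = sqrt(144) = 12
θ = arctan(b/a) = arctan(-8.4853/8.4853) (quadrant-adjusted) = -45° = -π/4
z = 12e^(-i*π/4)


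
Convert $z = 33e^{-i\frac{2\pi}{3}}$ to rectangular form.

a = r cos θ = 33 * -1/2 = -33/2
b = r sin θ = 33 * -sqrt(3)/2 = -33*sqrt(3)/2
z = -33/2 - (33*sqrt(3)/2)i


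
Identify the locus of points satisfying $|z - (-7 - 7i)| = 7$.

|z - z0| = r describes a circle centered at z0 with radius r
Here z0 = -7 - 7i and r = 7
Locus: Circle centered at (-7, -7) with radius 7


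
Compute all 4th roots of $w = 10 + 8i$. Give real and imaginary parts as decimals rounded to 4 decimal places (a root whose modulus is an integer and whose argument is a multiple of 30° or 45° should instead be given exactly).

|w| = sqrt(164) ≈ 12.806248, arg(w) ≈ 38.659808°
Root modulus = sqrt(164)^(1/4) ≈ 1.891714
Root arguments: θ_k = (arg(w) + 360°k)/4 for k = 0, 1, ..., 3
Compute each root as (root modulus)(cos θ_k + i sin θ_k) using full-precision intermediates, then round to 4 decimal places.
Roots: 1.8649 + 0.3176i, -0.3176 + 1.8649i, -1.8649 - 0.3176i, 0.3176 - 1.8649i


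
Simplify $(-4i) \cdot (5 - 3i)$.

(a1*a2 - b1*b2) + (a1*b2 + b1*a2)i
= (0 - 12) + (0 + (-20))i
= -12 - 20i


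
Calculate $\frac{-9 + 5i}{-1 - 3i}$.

Multiply numerator and denominator by conjugate (-1 + 3i):
= (-9 + 5i)(-1 + 3i) / ((-1)^2 + (-3)^2)
= (-6 - 32i) / 10
Divide through by 2: (-3 - 16i) / 5
= -3/5 - (16/5)i


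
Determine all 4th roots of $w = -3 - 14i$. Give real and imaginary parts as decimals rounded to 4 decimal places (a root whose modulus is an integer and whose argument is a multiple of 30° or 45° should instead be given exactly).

|w| = sqrt(205) ≈ 14.317821, arg(w) ≈ 257.905243°
Root modulus = sqrt(205)^(1/4) ≈ 1.945222
Root arguments: θ_k = (arg(w) + 360°k)/4 for k = 0, 1, ..., 3
Compute each root as (root modulus)(cos θ_k + i sin θ_k) using full-precision intermediates, then round to 4 decimal places.
Roots: 0.8382 + 1.7554i, -1.7554 + 0.8382i, -0.8382 - 1.7554i, 1.7554 - 0.8382i


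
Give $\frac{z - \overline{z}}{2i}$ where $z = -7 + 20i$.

z - conjugate(z) = 2bi
(z - conjugate(z))/(2i) = 2bi/(2i) = b = 20


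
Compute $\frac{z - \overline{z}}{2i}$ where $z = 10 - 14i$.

z - conjugate(z) = 2bi
(z - conjugate(z))/(2i) = 2bi/(2i) = b = -14


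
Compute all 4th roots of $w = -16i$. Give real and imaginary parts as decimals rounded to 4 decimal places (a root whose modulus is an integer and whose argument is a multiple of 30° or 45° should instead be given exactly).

|w| = 16, arg(w) = 270°
Root modulus = 16^(1/4) = 2
Root arguments: θ_k = (270° + 360°k)/4 for k = 0, 1, ..., 3
Compute each root as (root modulus)(cos θ_k + i sin θ_k) using full-precision intermediates, then round to 4 decimal places.
Roots: 0.7654 + 1.8478i, -1.8478 + 0.7654i, -0.7654 - 1.8478i, 1.8478 - 0.7654i


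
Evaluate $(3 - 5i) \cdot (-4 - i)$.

(a1*a2 - b1*b2) + (a1*b2 + b1*a2)i
= (-12 - 5) + (-3 + 20)i
= -17 + 17i


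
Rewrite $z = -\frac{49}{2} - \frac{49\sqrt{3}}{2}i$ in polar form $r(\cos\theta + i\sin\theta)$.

r = |z| = sqrt(a^2 + b^2) = sqrt((-49/2)^2 + (-49*sqrt(3)/2)^2) = sqrt(2401/4 + 7203/4) = sqrt(2401) = 49
θ = arctan(b/a) = arctan(-42.4352/-24.5) (quadrant-adjusted) = 240°
z = 49(cos 240° + i sin 240°)


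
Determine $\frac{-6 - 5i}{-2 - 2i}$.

Multiply numerator and denominator by conjugate (-2 + 2i):
= (-6 - 5i)(-2 + 2i) / ((-2)^2 + (-2)^2)
= (22 - 2i) / 8
Divide through by 2: (11 - i) / 4
= 11/4 - (1/4)i


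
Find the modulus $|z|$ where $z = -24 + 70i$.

|z| = sqrt(a^2 + b^2) = sqrt((-24)^2 + 70^2) = sqrt(5476) = 74


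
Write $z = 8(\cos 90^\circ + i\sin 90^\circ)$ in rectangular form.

a = r cos θ = 8 * 0 = 0
b = r sin θ = 8 * 1 = 8
z = 8i


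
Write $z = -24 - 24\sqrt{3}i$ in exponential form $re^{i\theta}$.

r = |z| = sqrt((-24)^2 + (-24*sqrt(3))^2) = sqrt(576 + 1728) = sqrt(2304) = 48
θ = arctan(b/a) = arctan(-41.5692/-24) (quadrant-adjusted) = 240° = 4π/3
z = 48e^(i*4π/3)


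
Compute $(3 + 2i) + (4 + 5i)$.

(3 + 4) + (2 + 5)i = 7 + 7i


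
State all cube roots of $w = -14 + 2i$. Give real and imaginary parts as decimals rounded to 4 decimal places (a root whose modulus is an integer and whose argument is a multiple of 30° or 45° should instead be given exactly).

|w| = sqrt(200) ≈ 14.142136, arg(w) ≈ 171.869898°
Root modulus = sqrt(200)^(1/3) ≈ 2.418271
Root arguments: θ_k = (arg(w) + 360°k)/3 for k = 0, 1, ..., 2
Compute each root as (root modulus)(cos θ_k + i sin θ_k) using full-precision intermediates, then round to 4 decimal places.
Roots: 1.3068 + 2.0348i, -2.4156 + 0.1143i, 1.1088 - 2.1491i


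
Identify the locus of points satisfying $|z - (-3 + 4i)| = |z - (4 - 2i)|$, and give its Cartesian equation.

|z - z1| = |z - z2| means z is equidistant from z1 and z2,
i.e. the perpendicular bisector of the segment from (-3, 4) to (4, -2) (midpoint (1/2, 1)).
With z = x + yi, square both sides:
(x - (-3))^2 + (y - 4)^2 = (x - 4)^2 + (y - (-2))^2
The x^2 and y^2 terms cancel: 14x + (-12)y = 20 - 25 = -5
Simplify: 14x - 12y = -5
Locus: Perpendicular bisector of the segment from (-3, 4) to (4, -2): the line 14x - 12y = -5


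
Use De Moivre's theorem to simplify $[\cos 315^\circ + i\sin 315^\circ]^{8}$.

By De Moivre: z^n = r^n(cos(nθ) + i sin(nθ))
= 1^8(cos(8*315°) + i sin(8*315°))
= 1(cos 0° + i sin 0°)
= 1


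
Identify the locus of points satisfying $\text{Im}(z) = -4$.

Im(z) = y where z = x + yi; the equation y = -4 is satisfied by all points with that y-coordinate
Locus: Horizontal line y = -4


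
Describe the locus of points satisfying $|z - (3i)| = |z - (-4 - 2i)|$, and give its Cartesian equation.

|z - z1| = |z - z2| means z is equidistant from z1 and z2,
i.e. the perpendicular bisector of the segment from (0, 3) to (-4, -2) (midpoint (-2, 1/2)).
With z = x + yi, square both sides:
(x - 0)^2 + (y - 3)^2 = (x - (-4))^2 + (y - (-2))^2
The x^2 and y^2 terms cancel: -8x + (-10)y = 20 - 9 = 11
Simplify: 8x + 10y = -11
Locus: Perpendicular bisector of the segment from (0, 3) to (-4, -2): the line 8x + 10y = -11


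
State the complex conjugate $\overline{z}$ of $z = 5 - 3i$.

If z = a + bi, then conjugate(z) = a - bi
conjugate(5 - 3i) = 5 + 3i


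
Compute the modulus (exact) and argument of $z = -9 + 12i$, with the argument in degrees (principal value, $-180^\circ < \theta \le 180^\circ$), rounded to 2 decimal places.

|z| = sqrt((-9)^2 + 12^2) = 15
arg(z) = arctan(b/a) = arctan(12/-9) (quadrant-adjusted) = 126.87°


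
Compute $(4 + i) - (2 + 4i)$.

(4 - 2) + (1 - 4)i = 2 - 3i


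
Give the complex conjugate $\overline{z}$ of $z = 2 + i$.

If z = a + bi, then conjugate(z) = a - bi
conjugate(2 + i) = 2 - i


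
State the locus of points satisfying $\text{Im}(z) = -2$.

Im(z) = y where z = x + yi; the equation y = -2 is satisfied by all points with that y-coordinate
Locus: Horizontal line y = -2


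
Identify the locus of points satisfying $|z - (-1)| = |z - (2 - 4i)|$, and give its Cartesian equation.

|z - z1| = |z - z2| means z is equidistant from z1 and z2,
i.e. the perpendicular bisector of the segment from (-1, 0) to (2, -4) (midpoint (1/2, -2)).
With z = x + yi, square both sides:
(x - (-1))^2 + (y - 0)^2 = (x - 2)^2 + (y - (-4))^2
The x^2 and y^2 terms cancel: 6x + (-8)y = 20 - 1 = 19
Simplify: 6x - 8y = 19
Locus: Perpendicular bisector of the segment from (-1, 0) to (2, -4): the line 6x - 8y = 19


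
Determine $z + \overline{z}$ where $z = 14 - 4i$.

z + conjugate(z) = (a + bi) + (a - bi) = 2a
= 2 * 14 = 28


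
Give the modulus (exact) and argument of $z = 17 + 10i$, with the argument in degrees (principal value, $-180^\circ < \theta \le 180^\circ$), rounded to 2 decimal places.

|z| = sqrt(17^2 + 10^2) = sqrt(389)
arg(z) = arctan(b/a) = arctan(10/17) (quadrant-adjusted) = 30.47°


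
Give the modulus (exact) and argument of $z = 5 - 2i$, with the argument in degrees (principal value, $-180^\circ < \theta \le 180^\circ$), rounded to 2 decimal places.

|z| = sqrt(5^2 + (-2)^2) = sqrt(29)
arg(z) = arctan(b/a) = arctan(-2/5) (quadrant-adjusted) = -21.80°


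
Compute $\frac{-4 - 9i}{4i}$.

Multiply numerator and denominator by conjugate (-4i):
= (-4 - 9i)(-4i) / (0^2 + 4^2)
= (-36 + 16i) / 16
Divide through by 4: (-9 + 4i) / 4
= -9/4 + i


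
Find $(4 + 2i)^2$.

(a + bi)^2 = a^2 - b^2 + 2abi
= 4^2 - 2^2 + 2*4*2i
= 12 + 16i


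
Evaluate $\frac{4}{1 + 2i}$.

Multiply numerator and denominator by conjugate (1 - 2i):
= (4)(1 - 2i) / (1^2 + 2^2)
= (4 - 8i) / 5
= 4/5 - (8/5)i


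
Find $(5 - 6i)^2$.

(a + bi)^2 = a^2 - b^2 + 2abi
= 5^2 - (-6)^2 + 2*5*(-6)i
= -11 - 60i


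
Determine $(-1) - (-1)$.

(-1 - (-1)) + (0 - 0)i = 0


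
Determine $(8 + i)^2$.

(a + bi)^2 = a^2 - b^2 + 2abi
= 8^2 - 1^2 + 2*8*1i
= 63 + 16i


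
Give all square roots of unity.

ω_k = e^(2πik/2) = cos(2πk/2) + i sin(2πk/2) for k = 0, 1, ..., 1
Roots: 1, -1


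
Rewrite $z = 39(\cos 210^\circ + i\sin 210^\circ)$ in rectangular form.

a = r cos θ = 39 * -sqrt(3)/2 = -39*sqrt(3)/2
b = r sin θ = 39 * -1/2 = -39/2
z = -39*sqrt(3)/2 - (39/2)i


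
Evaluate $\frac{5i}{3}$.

Divisor is real, so divide each part by 3:
= 0 + (5/3)i


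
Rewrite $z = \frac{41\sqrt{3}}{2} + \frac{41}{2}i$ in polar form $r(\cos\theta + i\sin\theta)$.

r = |z| = sqrt(a^2 + b^2) = sqrt((41*sqrt(3)/2)^2 + (41/2)^2) = sqrt(5043/4 + 1681/4) = sqrt(1681) = 41
θ = arctan(b/a) = arctan(20.5/35.507) (quadrant-adjusted) = 30°
z = 41(cos 30° + i sin 30°)


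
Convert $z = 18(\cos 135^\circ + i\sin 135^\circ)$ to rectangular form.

a = r cos θ = 18 * -sqrt(2)/2 = -9*sqrt(2)
b = r sin θ = 18 * sqrt(2)/2 = 9*sqrt(2)
z = -9*sqrt(2) + 9*sqrt(2)i


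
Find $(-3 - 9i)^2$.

(a + bi)^2 = a^2 - b^2 + 2abi
= (-3)^2 - (-9)^2 + 2*(-3)*(-9)i
= -72 + 54i


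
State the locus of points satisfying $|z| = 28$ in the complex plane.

|z| = 28 means sqrt(x^2 + y^2) = 28
This is a circle of radius 28 centered at the origin


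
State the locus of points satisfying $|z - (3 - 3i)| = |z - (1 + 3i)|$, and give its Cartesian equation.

|z - z1| = |z - z2| means z is equidistant from z1 and z2,
i.e. the perpendicular bisector of the segment from (3, -3) to (1, 3) (midpoint (2, 0)).
With z = x + yi, square both sides:
(x - 3)^2 + (y - (-3))^2 = (x - 1)^2 + (y - 3)^2
The x^2 and y^2 terms cancel: -4x + 12y = 10 - 18 = -8
Simplify: x - 3y = 2
Locus: Perpendicular bisector of the segment from (3, -3) to (1, 3): the line x - 3y = 2


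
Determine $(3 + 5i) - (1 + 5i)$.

(3 - 1) + (5 - 5)i = 2


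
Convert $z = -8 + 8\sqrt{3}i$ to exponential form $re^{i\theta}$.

r = |z| = sqrt((-8)^2 + (8*sqrt(3))^2) = sqrt(64 + 192) = sqrt(256) = 16
θ = arctan(b/a) = arctan(13.8564/-8) (quadrant-adjusted) = 120° = 2π/3
z = 16e^(i*2π/3)


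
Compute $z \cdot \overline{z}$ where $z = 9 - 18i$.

z * conjugate(z) = |z|^2 = a^2 + b^2
= 9^2 + (-18)^2 = 405


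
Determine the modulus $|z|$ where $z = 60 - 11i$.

|z| = sqrt(a^2 + b^2) = sqrt(60^2 + (-11)^2) = sqrt(3721) = 61


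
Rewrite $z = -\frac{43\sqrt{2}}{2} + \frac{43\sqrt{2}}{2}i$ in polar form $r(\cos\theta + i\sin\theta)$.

r = |z| = sqrt(a^2 + b^2) = sqrt((-43*sqrt(2)/2)^2 + (43*sqrt(2)/2)^2) = sqrt(1849/2 + 1849/2) = sqrt(1849) = 43
θ = arctan(b/a) = arctan(30.4056/-30.4056) (quadrant-adjusted) = 135°
z = 43(cos 135° + i sin 135°)


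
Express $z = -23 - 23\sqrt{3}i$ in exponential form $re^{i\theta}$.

r = |z| = sqrt((-23)^2 + (-23*sqrt(3))^2) = sqrt(529 + 1587) = sqrt(2116) = 46
θ = arctan(b/a) = arctan(-39.8372/-23) (quadrant-adjusted) = -120° = -2π/3
z = 46e^(-i*2π/3)


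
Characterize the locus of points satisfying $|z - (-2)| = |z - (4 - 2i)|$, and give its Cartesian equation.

|z - z1| = |z - z2| means z is equidistant from z1 and z2,
i.e. the perpendicular bisector of the segment from (-2, 0) to (4, -2) (midpoint (1, -1)).
With z = x + yi, square both sides:
(x - (-2))^2 + (y - 0)^2 = (x - 4)^2 + (y - (-2))^2
The x^2 and y^2 terms cancel: 12x + (-4)y = 20 - 4 = 16
Simplify: 3x - y = 4
Locus: Perpendicular bisector of the segment from (-2, 0) to (4, -2): the line 3x - y = 4


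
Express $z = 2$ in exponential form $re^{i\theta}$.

r = |z| = sqrt((2)^2 + (0)^2) = sqrt(4 + 0) = sqrt(4) = 2
b = 0 and a > 0, so z lies on the positive real axis: θ = 0
z = 2e^(i*0) = 2


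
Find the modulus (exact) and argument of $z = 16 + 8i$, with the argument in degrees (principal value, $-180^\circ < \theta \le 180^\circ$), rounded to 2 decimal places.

|z| = sqrt(16^2 + 8^2) = sqrt(320)
arg(z) = arctan(b/a) = arctan(8/16) (quadrant-adjusted) = 26.57°


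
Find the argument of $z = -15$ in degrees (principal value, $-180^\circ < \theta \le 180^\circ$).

b = 0 and a < 0, so z lies on the negative real axis: θ = 180°


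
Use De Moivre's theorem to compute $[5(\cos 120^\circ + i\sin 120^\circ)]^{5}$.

By De Moivre: z^n = r^n(cos(nθ) + i sin(nθ))
= 5^5(cos(5*120°) + i sin(5*120°))
= 3125(cos 240° + i sin 240°)
= -3125/2 - (3125*sqrt(3)/2)i


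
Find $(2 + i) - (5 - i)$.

(2 - 5) + (1 - (-1))i = -3 + 2i


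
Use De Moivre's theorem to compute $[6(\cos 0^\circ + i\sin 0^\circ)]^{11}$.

By De Moivre: z^n = r^n(cos(nθ) + i sin(nθ))
= 6^11(cos(11*0°) + i sin(11*0°))
= 362797056(cos 0° + i sin 0°)
= 362797056


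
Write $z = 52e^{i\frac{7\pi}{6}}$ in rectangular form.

a = r cos θ = 52 * -sqrt(3)/2 = -26*sqrt(3)
b = r sin θ = 52 * -1/2 = -26
z = -26*sqrt(3) - 26i


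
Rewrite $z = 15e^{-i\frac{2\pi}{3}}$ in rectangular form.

a = r cos θ = 15 * -1/2 = -15/2
b = r sin θ = 15 * -sqrt(3)/2 = -15*sqrt(3)/2
z = -15/2 - (15*sqrt(3)/2)i


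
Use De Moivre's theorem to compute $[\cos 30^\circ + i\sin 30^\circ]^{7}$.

By De Moivre: z^n = r^n(cos(nθ) + i sin(nθ))
= 1^7(cos(7*30°) + i sin(7*30°))
= 1(cos 210° + i sin 210°)
= -sqrt(3)/2 - (1/2)i


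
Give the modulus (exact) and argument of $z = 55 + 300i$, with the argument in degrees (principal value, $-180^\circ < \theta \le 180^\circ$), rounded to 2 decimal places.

|z| = sqrt(55^2 + 300^2) = 305
arg(z) = arctan(b/a) = arctan(300/55) (quadrant-adjusted) = 79.61°


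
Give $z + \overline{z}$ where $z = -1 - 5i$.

z + conjugate(z) = (a + bi) + (a - bi) = 2a
= 2 * (-1) = -2


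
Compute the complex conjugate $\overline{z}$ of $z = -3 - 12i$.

If z = a + bi, then conjugate(z) = a - bi
conjugate(-3 - 12i) = -3 + 12i


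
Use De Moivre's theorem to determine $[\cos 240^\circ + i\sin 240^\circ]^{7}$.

By De Moivre: z^n = r^n(cos(nθ) + i sin(nθ))
= 1^7(cos(7*240°) + i sin(7*240°))
= 1(cos 240° + i sin 240°)
= -1/2 - (sqrt(3)/2)i


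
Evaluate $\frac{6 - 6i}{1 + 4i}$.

Multiply numerator and denominator by conjugate (1 - 4i):
= (6 - 6i)(1 - 4i) / (1^2 + 4^2)
= (-18 - 30i) / 17
= -18/17 - (30/17)i


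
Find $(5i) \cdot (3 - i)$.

(a1*a2 - b1*b2) + (a1*b2 + b1*a2)i
= (0 - (-5)) + (0 + 15)i
= 5 + 15i


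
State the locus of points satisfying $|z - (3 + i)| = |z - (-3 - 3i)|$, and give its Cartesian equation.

|z - z1| = |z - z2| means z is equidistant from z1 and z2,
i.e. the perpendicular bisector of the segment from (3, 1) to (-3, -3) (midpoint (0, -1)).
With z = x + yi, square both sides:
(x - 3)^2 + (y - 1)^2 = (x - (-3))^2 + (y - (-3))^2
The x^2 and y^2 terms cancel: -12x + (-8)y = 18 - 10 = 8
Simplify: 3x + 2y = -2
Locus: Perpendicular bisector of the segment from (3, 1) to (-3, -3): the line 3x + 2y = -2


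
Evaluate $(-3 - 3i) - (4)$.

(-3 - 4) + (-3 - 0)i = -7 - 3i


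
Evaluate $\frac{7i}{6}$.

Divisor is real, so divide each part by 6:
= 0 + (7/6)i


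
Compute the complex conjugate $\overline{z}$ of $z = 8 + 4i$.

If z = a + bi, then conjugate(z) = a - bi
conjugate(8 + 4i) = 8 - 4i


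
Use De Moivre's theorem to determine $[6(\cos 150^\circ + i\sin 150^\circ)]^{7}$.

By De Moivre: z^n = r^n(cos(nθ) + i sin(nθ))
= 6^7(cos(7*150°) + i sin(7*150°))
= 279936(cos 330° + i sin 330°)
= 139968*sqrt(3) - 139968i


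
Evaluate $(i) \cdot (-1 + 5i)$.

(a1*a2 - b1*b2) + (a1*b2 + b1*a2)i
= (0 - 5) + (0 + (-1))i
= -5 - i


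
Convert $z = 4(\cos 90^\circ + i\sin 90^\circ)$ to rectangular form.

a = r cos θ = 4 * 0 = 0
b = r sin θ = 4 * 1 = 4
z = 4i


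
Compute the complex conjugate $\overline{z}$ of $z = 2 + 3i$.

If z = a + bi, then conjugate(z) = a - bi
conjugate(2 + 3i) = 2 - 3i


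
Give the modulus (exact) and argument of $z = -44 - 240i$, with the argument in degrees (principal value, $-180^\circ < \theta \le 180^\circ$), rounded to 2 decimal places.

|z| = sqrt((-44)^2 + (-240)^2) = 244
arg(z) = arctan(b/a) = arctan(-240/-44) (quadrant-adjusted) = -100.39°


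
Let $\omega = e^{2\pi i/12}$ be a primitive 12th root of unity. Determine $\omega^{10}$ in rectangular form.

ω^10 = e^(2πi·10/12) = e^(i·5π/3)
= cos(5π/3) + i sin(5π/3)
= 1/2 - (sqrt(3)/2)i


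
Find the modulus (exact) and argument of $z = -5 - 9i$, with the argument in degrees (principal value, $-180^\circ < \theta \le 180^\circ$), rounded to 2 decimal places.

|z| = sqrt((-5)^2 + (-9)^2) = sqrt(106)
arg(z) = arctan(b/a) = arctan(-9/-5) (quadrant-adjusted) = -119.05°


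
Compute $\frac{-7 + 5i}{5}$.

Divisor is real, so divide each part by 5:
= -7/5 + i


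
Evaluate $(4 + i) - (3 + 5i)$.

(4 - 3) + (1 - 5)i = 1 - 4i


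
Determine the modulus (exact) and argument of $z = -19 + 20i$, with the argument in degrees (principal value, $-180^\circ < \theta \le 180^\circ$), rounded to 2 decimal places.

|z| = sqrt((-19)^2 + 20^2) = sqrt(761)
arg(z) = arctan(b/a) = arctan(20/-19) (quadrant-adjusted) = 133.53°


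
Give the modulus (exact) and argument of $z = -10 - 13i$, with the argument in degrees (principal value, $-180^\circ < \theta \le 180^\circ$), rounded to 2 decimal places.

|z| = sqrt((-10)^2 + (-13)^2) = sqrt(269)
arg(z) = arctan(b/a) = arctan(-13/-10) (quadrant-adjusted) = -127.57°


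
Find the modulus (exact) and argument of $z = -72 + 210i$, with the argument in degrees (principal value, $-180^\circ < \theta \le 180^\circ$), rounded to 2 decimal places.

|z| = sqrt((-72)^2 + 210^2) = 222
arg(z) = arctan(b/a) = arctan(210/-72) (quadrant-adjusted) = 108.92°


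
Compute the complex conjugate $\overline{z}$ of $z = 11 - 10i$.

If z = a + bi, then conjugate(z) = a - bi
conjugate(11 - 10i) = 11 + 10i


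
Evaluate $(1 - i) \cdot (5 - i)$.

(a1*a2 - b1*b2) + (a1*b2 + b1*a2)i
= (5 - 1) + (-1 + (-5))i
= 4 - 6i


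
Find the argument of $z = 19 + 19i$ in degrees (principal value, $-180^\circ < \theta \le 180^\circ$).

θ = arctan(b/a) = arctan(19/19) (quadrant-adjusted) = 45°


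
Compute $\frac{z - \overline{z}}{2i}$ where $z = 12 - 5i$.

z - conjugate(z) = 2bi
(z - conjugate(z))/(2i) = 2bi/(2i) = b = -5


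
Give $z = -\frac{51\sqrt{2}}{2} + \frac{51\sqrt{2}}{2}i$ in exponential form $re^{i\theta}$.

r = |z| = sqrt((-51*sqrt(2)/2)^2 + (51*sqrt(2)/2)^2) = sqrt(2601/2 + 2601/2) = sqrt(2601) = 51
θ = arctan(b/a) = arctan(36.0624/-36.0624) (quadrant-adjusted) = 135° = 3π/4
z = 51e^(i*3π/4)


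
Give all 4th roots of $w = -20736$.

|w| = 20736, arg(w) = 180°
Root modulus = 20736^(1/4) = 12
Root arguments: θ_k = (180° + 360°k)/4 for k = 0, 1, ..., 3
Roots: 6*sqrt(2) + 6*sqrt(2)i, -6*sqrt(2) + 6*sqrt(2)i, -6*sqrt(2) - 6*sqrt(2)i, 6*sqrt(2) - 6*sqrt(2)i
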